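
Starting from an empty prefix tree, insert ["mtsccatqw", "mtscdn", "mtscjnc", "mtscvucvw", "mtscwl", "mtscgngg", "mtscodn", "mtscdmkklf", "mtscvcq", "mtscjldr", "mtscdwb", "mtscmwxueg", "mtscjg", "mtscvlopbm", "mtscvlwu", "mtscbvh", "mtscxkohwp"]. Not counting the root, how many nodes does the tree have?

Trace insertions, counting only characters that open a new branch:
  "mtsccatqw" → 9 new (m, t, s, c, c, a, t, q, w)
  "mtscdn" → prefix "mtsc" already present; 2 new (d, n)
  "mtscjnc" → prefix "mtsc" already present; 3 new (j, n, c)
  "mtscvucvw" → prefix "mtsc" already present; 5 new (v, u, c, v, w)
  "mtscwl" → prefix "mtsc" already present; 2 new (w, l)
  "mtscgngg" → prefix "mtsc" already present; 4 new (g, n, g, g)
  "mtscodn" → prefix "mtsc" already present; 3 new (o, d, n)
  "mtscdmkklf" → prefix "mtscd" already present; 5 new (m, k, k, l, f)
  "mtscvcq" → prefix "mtscv" already present; 2 new (c, q)
  "mtscjldr" → prefix "mtscj" already present; 3 new (l, d, r)
  "mtscdwb" → prefix "mtscd" already present; 2 new (w, b)
  "mtscmwxueg" → prefix "mtsc" already present; 6 new (m, w, x, u, e, g)
  "mtscjg" → prefix "mtscj" already present; 1 new (g)
  "mtscvlopbm" → prefix "mtscv" already present; 5 new (l, o, p, b, m)
  "mtscvlwu" → prefix "mtscvl" already present; 2 new (w, u)
  "mtscbvh" → prefix "mtsc" already present; 3 new (b, v, h)
  "mtscxkohwp" → prefix "mtsc" already present; 6 new (x, k, o, h, w, p)
Total nodes = 9 + 2 + 3 + 5 + 2 + 4 + 3 + 5 + 2 + 3 + 2 + 6 + 1 + 5 + 2 + 3 + 6 = 63

63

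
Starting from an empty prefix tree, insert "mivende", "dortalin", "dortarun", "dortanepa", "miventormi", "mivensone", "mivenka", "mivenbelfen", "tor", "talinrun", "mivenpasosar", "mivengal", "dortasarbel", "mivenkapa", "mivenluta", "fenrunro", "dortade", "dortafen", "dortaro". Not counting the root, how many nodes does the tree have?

85

Insert word by word; a character creates a node only if that edge doesn't already exist:
  "mivende" → 7 new (m, i, v, e, n, d, e)
  "dortalin" → 8 new (d, o, r, t, a, l, i, n)
  "dortarun" → prefix "dorta" already present; 3 new (r, u, n)
  "dortanepa" → prefix "dorta" already present; 4 new (n, e, p, a)
  "miventormi" → prefix "miven" already present; 5 new (t, o, r, m, i)
  "mivensone" → prefix "miven" already present; 4 new (s, o, n, e)
  "mivenka" → prefix "miven" already present; 2 new (k, a)
  "mivenbelfen" → prefix "miven" already present; 6 new (b, e, l, f, e, n)
  "tor" → 3 new (t, o, r)
  "talinrun" → prefix "t" already present; 7 new (a, l, i, n, r, u, n)
  "mivenpasosar" → prefix "miven" already present; 7 new (p, a, s, o, s, a, r)
  "mivengal" → prefix "miven" already present; 3 new (g, a, l)
  "dortasarbel" → prefix "dorta" already present; 6 new (s, a, r, b, e, l)
  "mivenkapa" → prefix "mivenka" already present; 2 new (p, a)
  "mivenluta" → prefix "miven" already present; 4 new (l, u, t, a)
  "fenrunro" → 8 new (f, e, n, r, u, n, r, o)
  "dortade" → prefix "dorta" already present; 2 new (d, e)
  "dortafen" → prefix "dorta" already present; 3 new (f, e, n)
  "dortaro" → prefix "dortar" already present; 1 new (o)
Total nodes = 7 + 8 + 3 + 4 + 5 + 4 + 2 + 6 + 3 + 7 + 7 + 3 + 6 + 2 + 4 + 8 + 2 + 3 + 1 = 85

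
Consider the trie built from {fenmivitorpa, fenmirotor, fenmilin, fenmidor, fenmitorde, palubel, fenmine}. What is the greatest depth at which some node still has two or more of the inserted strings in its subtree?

Equivalently: take the maximum, over all pairs, of their longest common prefix length.
e.g. "fenmidor" and "fenmilin" share the prefix "fenmi" of length 5; no pair shares a longer one.
Longest shared-prefix length: 5

5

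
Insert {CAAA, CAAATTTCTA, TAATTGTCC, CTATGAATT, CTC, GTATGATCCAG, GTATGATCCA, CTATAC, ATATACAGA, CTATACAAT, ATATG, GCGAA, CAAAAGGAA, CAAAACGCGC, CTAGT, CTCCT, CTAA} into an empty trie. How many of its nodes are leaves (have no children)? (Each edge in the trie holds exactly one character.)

A leaf is a node with no children — equivalently, the end of a word that is not a proper prefix of any other stored word.
Those words: "ATATACAGA", "ATATG", "CAAAACGCGC", "CAAAAGGAA", "CAAATTTCTA", "CTAA", "CTAGT", "CTATACAAT", "CTATGAATT", "CTCCT", "GCGAA", "GTATGATCCAG", "TAATTGTCC"
Leaf count: 13

13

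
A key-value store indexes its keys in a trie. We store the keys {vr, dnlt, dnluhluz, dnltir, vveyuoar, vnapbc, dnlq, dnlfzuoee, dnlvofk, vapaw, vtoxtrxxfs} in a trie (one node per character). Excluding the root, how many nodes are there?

For each word, the new-node count is its length minus the longest prefix already in the trie:
  "vr" → 2 new (v, r)
  "dnlt" → 4 new (d, n, l, t)
  "dnluhluz" → prefix "dnl" already present; 5 new (u, h, l, u, z)
  "dnltir" → prefix "dnlt" already present; 2 new (i, r)
  "vveyuoar" → prefix "v" already present; 7 new (v, e, y, u, o, a, r)
  "vnapbc" → prefix "v" already present; 5 new (n, a, p, b, c)
  "dnlq" → prefix "dnl" already present; 1 new (q)
  "dnlfzuoee" → prefix "dnl" already present; 6 new (f, z, u, o, e, e)
  "dnlvofk" → prefix "dnl" already present; 4 new (v, o, f, k)
  "vapaw" → prefix "v" already present; 4 new (a, p, a, w)
  "vtoxtrxxfs" → prefix "v" already present; 9 new (t, o, x, t, r, x, x, f, s)
Total nodes = 2 + 4 + 5 + 2 + 7 + 5 + 1 + 6 + 4 + 4 + 9 = 49

49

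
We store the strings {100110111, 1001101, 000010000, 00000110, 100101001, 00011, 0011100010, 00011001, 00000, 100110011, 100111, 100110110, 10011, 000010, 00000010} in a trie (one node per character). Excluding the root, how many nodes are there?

48

Insert word by word; a character creates a node only if that edge doesn't already exist:
  "100110111" → 9 new (1, 0, 0, 1, 1, 0, 1, 1, 1)
  "1001101" → prefix "1001101" already present; 0 new (none)
  "000010000" → 9 new (0, 0, 0, 0, 1, 0, 0, 0, 0)
  "00000110" → prefix "0000" already present; 4 new (0, 1, 1, 0)
  "100101001" → prefix "1001" already present; 5 new (0, 1, 0, 0, 1)
  "00011" → prefix "000" already present; 2 new (1, 1)
  "0011100010" → prefix "00" already present; 8 new (1, 1, 1, 0, 0, 0, 1, 0)
  "00011001" → prefix "00011" already present; 3 new (0, 0, 1)
  "00000" → prefix "00000" already present; 0 new (none)
  "100110011" → prefix "100110" already present; 3 new (0, 1, 1)
  "100111" → prefix "10011" already present; 1 new (1)
  "100110110" → prefix "10011011" already present; 1 new (0)
  "10011" → prefix "10011" already present; 0 new (none)
  "000010" → prefix "000010" already present; 0 new (none)
  "00000010" → prefix "00000" already present; 3 new (0, 1, 0)
Total nodes = 9 + 0 + 9 + 4 + 5 + 2 + 8 + 3 + 0 + 3 + 1 + 1 + 0 + 0 + 3 = 48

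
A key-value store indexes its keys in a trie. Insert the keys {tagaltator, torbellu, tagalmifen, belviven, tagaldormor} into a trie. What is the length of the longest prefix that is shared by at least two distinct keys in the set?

5

The deepest shared node is where two words last agree before diverging.
"tagaldormor" and "tagalmifen" agree on "tagal" (5 characters) before diverging; nothing deeper is shared.
Longest shared-prefix length: 5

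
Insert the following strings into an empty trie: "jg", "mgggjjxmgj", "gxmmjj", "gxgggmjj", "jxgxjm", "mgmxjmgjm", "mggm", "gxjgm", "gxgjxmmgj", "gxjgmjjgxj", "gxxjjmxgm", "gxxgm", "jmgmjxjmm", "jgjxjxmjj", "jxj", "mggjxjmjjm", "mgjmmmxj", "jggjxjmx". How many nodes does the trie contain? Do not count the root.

For each word, the new-node count is its length minus the longest prefix already in the trie:
  "jg" → 2 new (j, g)
  "mgggjjxmgj" → 10 new (m, g, g, g, j, j, x, m, g, j)
  "gxmmjj" → 6 new (g, x, m, m, j, j)
  "gxgggmjj" → prefix "gx" already present; 6 new (g, g, g, m, j, j)
  "jxgxjm" → prefix "j" already present; 5 new (x, g, x, j, m)
  "mgmxjmgjm" → prefix "mg" already present; 7 new (m, x, j, m, g, j, m)
  "mggm" → prefix "mgg" already present; 1 new (m)
  "gxjgm" → prefix "gx" already present; 3 new (j, g, m)
  "gxgjxmmgj" → prefix "gxg" already present; 6 new (j, x, m, m, g, j)
  "gxjgmjjgxj" → prefix "gxjgm" already present; 5 new (j, j, g, x, j)
  "gxxjjmxgm" → prefix "gx" already present; 7 new (x, j, j, m, x, g, m)
  "gxxgm" → prefix "gxx" already present; 2 new (g, m)
  "jmgmjxjmm" → prefix "j" already present; 8 new (m, g, m, j, x, j, m, m)
  "jgjxjxmjj" → prefix "jg" already present; 7 new (j, x, j, x, m, j, j)
  "jxj" → prefix "jx" already present; 1 new (j)
  "mggjxjmjjm" → prefix "mgg" already present; 7 new (j, x, j, m, j, j, m)
  "mgjmmmxj" → prefix "mg" already present; 6 new (j, m, m, m, x, j)
  "jggjxjmx" → prefix "jg" already present; 6 new (g, j, x, j, m, x)
Total nodes = 2 + 10 + 6 + 6 + 5 + 7 + 1 + 3 + 6 + 5 + 7 + 2 + 8 + 7 + 1 + 7 + 6 + 6 = 95

95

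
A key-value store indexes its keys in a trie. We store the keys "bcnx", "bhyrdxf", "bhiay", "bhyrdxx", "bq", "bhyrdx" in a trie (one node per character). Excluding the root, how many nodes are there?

15

Trie structure (* marks end of a word):
(root)
└─ b
   ├─ c
   │  └─ n
   │     └─ x *
   ├─ h
   │  ├─ i
   │  │  └─ a
   │  │     └─ y *
   │  └─ y
   │     └─ r
   │        └─ d
   │           └─ x *
   │              ├─ f *
   │              └─ x *
   └─ q *
Counting every labelled node above: 15.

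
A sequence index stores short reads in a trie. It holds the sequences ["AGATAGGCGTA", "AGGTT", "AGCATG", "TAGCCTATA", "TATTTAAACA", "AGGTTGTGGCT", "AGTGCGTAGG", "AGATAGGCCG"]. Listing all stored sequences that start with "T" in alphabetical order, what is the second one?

Filter for "T…" and sort: "TAGCCTATA", "TATTTAAACA"
The 2nd is TATTTAAACA.

TATTTAAACA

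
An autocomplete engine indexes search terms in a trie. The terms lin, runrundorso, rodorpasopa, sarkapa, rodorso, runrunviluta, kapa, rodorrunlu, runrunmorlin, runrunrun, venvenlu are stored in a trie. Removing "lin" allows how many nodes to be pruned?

3

After clearing the end-marker at "lin", prune upward until reaching a node still needed by another word.
No other word shares any prefix with "lin", so all 3 of its nodes go.
Nodes removed: 3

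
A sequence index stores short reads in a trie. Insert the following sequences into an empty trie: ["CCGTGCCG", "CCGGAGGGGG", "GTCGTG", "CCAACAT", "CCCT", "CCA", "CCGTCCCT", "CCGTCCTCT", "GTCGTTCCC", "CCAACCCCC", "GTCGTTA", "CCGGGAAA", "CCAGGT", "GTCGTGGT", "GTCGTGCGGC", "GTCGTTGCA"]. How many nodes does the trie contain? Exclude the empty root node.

Insert word by word; a character creates a node only if that edge doesn't already exist:
  "CCGTGCCG" → 8 new (C, C, G, T, G, C, C, G)
  "CCGGAGGGGG" → prefix "CCG" already present; 7 new (G, A, G, G, G, G, G)
  "GTCGTG" → 6 new (G, T, C, G, T, G)
  "CCAACAT" → prefix "CC" already present; 5 new (A, A, C, A, T)
  "CCCT" → prefix "CC" already present; 2 new (C, T)
  "CCA" → prefix "CCA" already present; 0 new (none)
  "CCGTCCCT" → prefix "CCGT" already present; 4 new (C, C, C, T)
  "CCGTCCTCT" → prefix "CCGTCC" already present; 3 new (T, C, T)
  "GTCGTTCCC" → prefix "GTCGT" already present; 4 new (T, C, C, C)
  "CCAACCCCC" → prefix "CCAAC" already present; 4 new (C, C, C, C)
  "GTCGTTA" → prefix "GTCGTT" already present; 1 new (A)
  "CCGGGAAA" → prefix "CCGG" already present; 4 new (G, A, A, A)
  "CCAGGT" → prefix "CCA" already present; 3 new (G, G, T)
  "GTCGTGGT" → prefix "GTCGTG" already present; 2 new (G, T)
  "GTCGTGCGGC" → prefix "GTCGTG" already present; 4 new (C, G, G, C)
  "GTCGTTGCA" → prefix "GTCGTT" already present; 3 new (G, C, A)
Total nodes = 8 + 7 + 6 + 5 + 2 + 0 + 4 + 3 + 4 + 4 + 1 + 4 + 3 + 2 + 4 + 3 = 60

60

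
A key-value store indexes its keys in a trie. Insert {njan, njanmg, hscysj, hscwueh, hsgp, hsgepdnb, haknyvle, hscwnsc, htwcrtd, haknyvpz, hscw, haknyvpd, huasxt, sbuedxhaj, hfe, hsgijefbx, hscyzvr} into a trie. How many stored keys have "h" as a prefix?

Walk to "h"; the words in its subtree are exactly those with that prefix.
Words under "h": haknyvle, haknyvpd, haknyvpz, hfe, hscw, hscwnsc, hscwueh, hscysj, hscyzvr, hsgepdnb, hsgijefbx, hsgp, htwcrtd, huasxt
Count: 14

14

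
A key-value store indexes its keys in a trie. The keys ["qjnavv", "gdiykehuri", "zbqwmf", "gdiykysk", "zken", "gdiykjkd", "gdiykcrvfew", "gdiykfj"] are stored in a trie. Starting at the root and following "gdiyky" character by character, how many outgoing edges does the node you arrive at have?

1

The children of the "gdiyky" node are the distinct next characters among strings starting with "gdiyky".
Characters that immediately follow "gdiyky" among the stored strings: {s}.
That node has 1 child edge.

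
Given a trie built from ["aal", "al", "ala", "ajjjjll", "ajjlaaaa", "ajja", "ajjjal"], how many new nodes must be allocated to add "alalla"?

3

Walking "alalla" from the root, the first 3 characters ("ala") follow existing edges; "l" is the first miss.
So 6 − 3 = 3 new nodes.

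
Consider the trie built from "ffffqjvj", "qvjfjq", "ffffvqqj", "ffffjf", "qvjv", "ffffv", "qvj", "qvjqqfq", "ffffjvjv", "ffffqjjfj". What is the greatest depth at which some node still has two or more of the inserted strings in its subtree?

Look for the deepest trie node that still has at least two words in its subtree.
e.g. "ffffqjjfj" and "ffffqjvj" share the prefix "ffffqj" of length 6; no pair shares a longer one.
Longest shared-prefix length: 6

6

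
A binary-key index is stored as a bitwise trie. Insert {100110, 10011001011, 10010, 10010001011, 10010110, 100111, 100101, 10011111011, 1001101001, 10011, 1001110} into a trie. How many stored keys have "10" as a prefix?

Filter for entries beginning with "10":
Words under "10": 10010, 10010001011, 100101, 10010110, 10011, 100110, 10011001011, 1001101001, 100111, 1001110, 10011111011
Count: 11

11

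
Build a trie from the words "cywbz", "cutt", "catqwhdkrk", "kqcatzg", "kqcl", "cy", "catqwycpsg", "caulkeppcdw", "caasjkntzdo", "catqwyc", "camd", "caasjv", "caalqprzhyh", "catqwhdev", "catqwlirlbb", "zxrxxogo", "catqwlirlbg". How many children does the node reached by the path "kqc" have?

Walk "kqc" from the root, arriving at one node.
Distinct next characters after "kqc": a, l.
That node has 2 child edges.

2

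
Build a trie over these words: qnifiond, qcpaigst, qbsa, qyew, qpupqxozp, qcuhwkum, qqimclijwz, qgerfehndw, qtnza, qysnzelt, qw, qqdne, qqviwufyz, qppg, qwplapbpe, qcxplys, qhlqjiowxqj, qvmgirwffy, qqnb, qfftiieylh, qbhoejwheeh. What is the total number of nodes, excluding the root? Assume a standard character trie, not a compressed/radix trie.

127

For each word, the new-node count is its length minus the longest prefix already in the trie:
  "qnifiond" → 8 new (q, n, i, f, i, o, n, d)
  "qcpaigst" → prefix "q" already present; 7 new (c, p, a, i, g, s, t)
  "qbsa" → prefix "q" already present; 3 new (b, s, a)
  "qyew" → prefix "q" already present; 3 new (y, e, w)
  "qpupqxozp" → prefix "q" already present; 8 new (p, u, p, q, x, o, z, p)
  "qcuhwkum" → prefix "qc" already present; 6 new (u, h, w, k, u, m)
  "qqimclijwz" → prefix "q" already present; 9 new (q, i, m, c, l, i, j, w, z)
  "qgerfehndw" → prefix "q" already present; 9 new (g, e, r, f, e, h, n, d, w)
  "qtnza" → prefix "q" already present; 4 new (t, n, z, a)
  "qysnzelt" → prefix "qy" already present; 6 new (s, n, z, e, l, t)
  "qw" → prefix "q" already present; 1 new (w)
  "qqdne" → prefix "qq" already present; 3 new (d, n, e)
  "qqviwufyz" → prefix "qq" already present; 7 new (v, i, w, u, f, y, z)
  "qppg" → prefix "qp" already present; 2 new (p, g)
  "qwplapbpe" → prefix "qw" already present; 7 new (p, l, a, p, b, p, e)
  "qcxplys" → prefix "qc" already present; 5 new (x, p, l, y, s)
  "qhlqjiowxqj" → prefix "q" already present; 10 new (h, l, q, j, i, o, w, x, q, j)
  "qvmgirwffy" → prefix "q" already present; 9 new (v, m, g, i, r, w, f, f, y)
  "qqnb" → prefix "qq" already present; 2 new (n, b)
  "qfftiieylh" → prefix "q" already present; 9 new (f, f, t, i, i, e, y, l, h)
  "qbhoejwheeh" → prefix "qb" already present; 9 new (h, o, e, j, w, h, e, e, h)
Total nodes = 8 + 7 + 3 + 3 + 8 + 6 + 9 + 9 + 4 + 6 + 1 + 3 + 7 + 2 + 7 + 5 + 10 + 9 + 2 + 9 + 9 = 127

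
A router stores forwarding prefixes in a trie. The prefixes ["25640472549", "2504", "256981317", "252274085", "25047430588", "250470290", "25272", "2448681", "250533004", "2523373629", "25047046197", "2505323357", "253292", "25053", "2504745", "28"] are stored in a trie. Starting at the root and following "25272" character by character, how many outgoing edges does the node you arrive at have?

0

The children of the "25272" node are the distinct next characters among strings starting with "25272".
No stored string extends past "25272".
That node has 0 child edges.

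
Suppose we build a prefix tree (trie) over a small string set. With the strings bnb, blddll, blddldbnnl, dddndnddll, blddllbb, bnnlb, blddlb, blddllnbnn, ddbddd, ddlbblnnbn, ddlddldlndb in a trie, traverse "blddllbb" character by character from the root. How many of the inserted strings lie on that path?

Check each prefix of "blddllbb" against the stored set — each match is an end-marker on the path.
Prefixes of the query that are stored words: "blddll", "blddllbb"
Count: 2

2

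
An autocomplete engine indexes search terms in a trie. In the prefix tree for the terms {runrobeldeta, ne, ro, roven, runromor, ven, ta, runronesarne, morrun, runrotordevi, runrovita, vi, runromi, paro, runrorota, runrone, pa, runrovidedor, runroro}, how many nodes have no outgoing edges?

15

Leaves are exactly the stored words that no other stored word extends.
Those words: "morrun", "ne", "paro", "roven", "runrobeldeta", "runromi", "runromor", "runronesarne", "runrorota", "runrotordevi", "runrovidedor", "runrovita", "ta", "ven", "vi"
Leaf count: 15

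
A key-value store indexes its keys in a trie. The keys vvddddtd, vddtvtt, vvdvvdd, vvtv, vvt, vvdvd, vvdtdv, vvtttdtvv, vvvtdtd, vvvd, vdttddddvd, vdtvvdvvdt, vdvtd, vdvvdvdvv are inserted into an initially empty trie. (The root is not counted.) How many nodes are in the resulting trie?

Trace insertions, counting only characters that open a new branch:
  "vvddddtd" → 8 new (v, v, d, d, d, d, t, d)
  "vddtvtt" → prefix "v" already present; 6 new (d, d, t, v, t, t)
  "vvdvvdd" → prefix "vvd" already present; 4 new (v, v, d, d)
  "vvtv" → prefix "vv" already present; 2 new (t, v)
  "vvt" → prefix "vvt" already present; 0 new (none)
  "vvdvd" → prefix "vvdv" already present; 1 new (d)
  "vvdtdv" → prefix "vvd" already present; 3 new (t, d, v)
  "vvtttdtvv" → prefix "vvt" already present; 6 new (t, t, d, t, v, v)
  "vvvtdtd" → prefix "vv" already present; 5 new (v, t, d, t, d)
  "vvvd" → prefix "vvv" already present; 1 new (d)
  "vdttddddvd" → prefix "vd" already present; 8 new (t, t, d, d, d, d, v, d)
  "vdtvvdvvdt" → prefix "vdt" already present; 7 new (v, v, d, v, v, d, t)
  "vdvtd" → prefix "vd" already present; 3 new (v, t, d)
  "vdvvdvdvv" → prefix "vdv" already present; 6 new (v, d, v, d, v, v)
Total nodes = 8 + 6 + 4 + 2 + 0 + 1 + 3 + 6 + 5 + 1 + 8 + 7 + 3 + 6 = 60

60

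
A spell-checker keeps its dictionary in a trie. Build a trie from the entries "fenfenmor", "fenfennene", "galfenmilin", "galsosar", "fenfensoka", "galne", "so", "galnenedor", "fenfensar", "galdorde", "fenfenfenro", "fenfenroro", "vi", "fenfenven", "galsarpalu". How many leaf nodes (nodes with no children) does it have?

14

A leaf is a node with no children — equivalently, the end of a word that is not a proper prefix of any other stored word.
Those words: "fenfenfenro", "fenfenmor", "fenfennene", "fenfenroro", "fenfensar", "fenfensoka", "fenfenven", "galdorde", "galfenmilin", "galnenedor", "galsarpalu", "galsosar", "so", "vi"
Leaf count: 14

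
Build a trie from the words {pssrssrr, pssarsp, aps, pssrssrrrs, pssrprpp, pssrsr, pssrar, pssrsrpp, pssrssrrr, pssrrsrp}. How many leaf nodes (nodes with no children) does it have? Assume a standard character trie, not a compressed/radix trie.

7

A leaf is a node with no children — equivalently, the end of a word that is not a proper prefix of any other stored word.
Those words: "aps", "pssarsp", "pssrar", "pssrprpp", "pssrrsrp", "pssrsrpp", "pssrssrrrs"
Leaf count: 7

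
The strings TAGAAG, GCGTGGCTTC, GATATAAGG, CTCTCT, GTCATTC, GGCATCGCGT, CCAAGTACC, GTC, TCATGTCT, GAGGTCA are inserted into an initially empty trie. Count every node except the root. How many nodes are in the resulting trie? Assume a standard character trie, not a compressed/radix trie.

65

Count nodes per top-level branch (shared prefixes stored once):
  'C'-branch (CCAAGTACC, CTCTCT): 14 nodes
  'G'-branch (GAGGTCA, GATATAAGG, GCGTGGCTTC, GGCATCGCGT, GTC, GTCATTC): 38 nodes
  'T'-branch (TAGAAG, TCATGTCT): 13 nodes
Sum: 65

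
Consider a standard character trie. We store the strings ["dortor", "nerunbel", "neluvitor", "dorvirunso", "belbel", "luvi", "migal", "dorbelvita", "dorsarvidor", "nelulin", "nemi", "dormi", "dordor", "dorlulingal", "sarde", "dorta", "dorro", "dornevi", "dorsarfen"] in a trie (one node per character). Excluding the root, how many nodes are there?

91

Trace insertions, counting only characters that open a new branch:
  "dortor" → 6 new (d, o, r, t, o, r)
  "nerunbel" → 8 new (n, e, r, u, n, b, e, l)
  "neluvitor" → prefix "ne" already present; 7 new (l, u, v, i, t, o, r)
  "dorvirunso" → prefix "dor" already present; 7 new (v, i, r, u, n, s, o)
  "belbel" → 6 new (b, e, l, b, e, l)
  "luvi" → 4 new (l, u, v, i)
  "migal" → 5 new (m, i, g, a, l)
  "dorbelvita" → prefix "dor" already present; 7 new (b, e, l, v, i, t, a)
  "dorsarvidor" → prefix "dor" already present; 8 new (s, a, r, v, i, d, o, r)
  "nelulin" → prefix "nelu" already present; 3 new (l, i, n)
  "nemi" → prefix "ne" already present; 2 new (m, i)
  "dormi" → prefix "dor" already present; 2 new (m, i)
  "dordor" → prefix "dor" already present; 3 new (d, o, r)
  "dorlulingal" → prefix "dor" already present; 8 new (l, u, l, i, n, g, a, l)
  "sarde" → 5 new (s, a, r, d, e)
  "dorta" → prefix "dort" already present; 1 new (a)
  "dorro" → prefix "dor" already present; 2 new (r, o)
  "dornevi" → prefix "dor" already present; 4 new (n, e, v, i)
  "dorsarfen" → prefix "dorsar" already present; 3 new (f, e, n)
Total nodes = 6 + 8 + 7 + 7 + 6 + 4 + 5 + 7 + 8 + 3 + 2 + 2 + 3 + 8 + 5 + 1 + 2 + 4 + 3 = 91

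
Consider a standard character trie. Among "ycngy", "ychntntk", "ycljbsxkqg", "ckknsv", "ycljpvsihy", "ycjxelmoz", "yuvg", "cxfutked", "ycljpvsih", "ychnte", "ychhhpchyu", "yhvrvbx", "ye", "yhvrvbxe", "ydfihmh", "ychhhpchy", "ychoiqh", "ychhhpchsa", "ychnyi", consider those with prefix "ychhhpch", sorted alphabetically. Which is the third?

Words with prefix "ychhhpch", in lexicographic order: "ychhhpchsa", "ychhhpchy", "ychhhpchyu"
The 3rd is ychhhpchyu.

ychhhpchyu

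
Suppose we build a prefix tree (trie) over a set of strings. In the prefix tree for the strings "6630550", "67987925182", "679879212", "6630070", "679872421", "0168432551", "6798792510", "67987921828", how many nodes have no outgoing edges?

A leaf is a node with no children — equivalently, the end of a word that is not a proper prefix of any other stored word.
Those words: "0168432551", "6630070", "6630550", "679872421", "679879212", "67987921828", "6798792510", "67987925182"
Leaf count: 8

8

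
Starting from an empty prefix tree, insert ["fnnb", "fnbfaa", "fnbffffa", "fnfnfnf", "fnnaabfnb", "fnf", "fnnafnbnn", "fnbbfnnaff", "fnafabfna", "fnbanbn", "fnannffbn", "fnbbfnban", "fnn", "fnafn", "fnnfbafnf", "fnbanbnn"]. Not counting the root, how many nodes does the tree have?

Count nodes per top-level branch (shared prefixes stored once):
  'f'-branch (fnafabfna, fnafn, fnannffbn, fnbanbn, fnbanbnn, fnbbfnban, fnbbfnnaff, fnbfaa, fnbffffa, fnf, fnfnfnf, fnn, fnnaabfnb, fnnafnbnn, fnnb, fnnfbafnf): 63 nodes
Sum: 63

63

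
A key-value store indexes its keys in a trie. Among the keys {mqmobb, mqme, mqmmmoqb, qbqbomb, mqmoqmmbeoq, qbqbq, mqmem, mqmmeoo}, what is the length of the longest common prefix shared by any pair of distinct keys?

Look for the deepest trie node that still has at least two words in its subtree.
"mqme" and "mqmem" agree on "mqme" (4 characters) before diverging; nothing deeper is shared.
Longest shared-prefix length: 4

4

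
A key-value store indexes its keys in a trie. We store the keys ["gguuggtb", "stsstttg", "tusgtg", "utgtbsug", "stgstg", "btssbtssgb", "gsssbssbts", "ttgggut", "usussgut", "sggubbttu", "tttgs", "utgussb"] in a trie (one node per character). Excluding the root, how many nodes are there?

81

Trace insertions, counting only characters that open a new branch:
  "gguuggtb" → 8 new (g, g, u, u, g, g, t, b)
  "stsstttg" → 8 new (s, t, s, s, t, t, t, g)
  "tusgtg" → 6 new (t, u, s, g, t, g)
  "utgtbsug" → 8 new (u, t, g, t, b, s, u, g)
  "stgstg" → prefix "st" already present; 4 new (g, s, t, g)
  "btssbtssgb" → 10 new (b, t, s, s, b, t, s, s, g, b)
  "gsssbssbts" → prefix "g" already present; 9 new (s, s, s, b, s, s, b, t, s)
  "ttgggut" → prefix "t" already present; 6 new (t, g, g, g, u, t)
  "usussgut" → prefix "u" already present; 7 new (s, u, s, s, g, u, t)
  "sggubbttu" → prefix "s" already present; 8 new (g, g, u, b, b, t, t, u)
  "tttgs" → prefix "tt" already present; 3 new (t, g, s)
  "utgussb" → prefix "utg" already present; 4 new (u, s, s, b)
Total nodes = 8 + 8 + 6 + 8 + 4 + 10 + 9 + 6 + 7 + 8 + 3 + 4 = 81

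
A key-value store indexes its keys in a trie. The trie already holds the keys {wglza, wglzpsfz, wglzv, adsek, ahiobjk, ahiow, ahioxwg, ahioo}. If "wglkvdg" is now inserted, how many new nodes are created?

4

Walking "wglkvdg" from the root, the first 3 characters ("wgl") follow existing edges; "k" is the first miss.
So 7 − 3 = 4 new nodes.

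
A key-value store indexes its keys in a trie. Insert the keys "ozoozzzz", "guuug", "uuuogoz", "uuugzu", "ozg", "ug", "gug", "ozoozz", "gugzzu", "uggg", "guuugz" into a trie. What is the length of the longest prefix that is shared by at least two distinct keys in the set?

Equivalently: take the maximum, over all pairs, of their longest common prefix length.
e.g. "ozoozz" and "ozoozzzz" share the prefix "ozoozz" of length 6; no pair shares a longer one.
Longest shared-prefix length: 6

6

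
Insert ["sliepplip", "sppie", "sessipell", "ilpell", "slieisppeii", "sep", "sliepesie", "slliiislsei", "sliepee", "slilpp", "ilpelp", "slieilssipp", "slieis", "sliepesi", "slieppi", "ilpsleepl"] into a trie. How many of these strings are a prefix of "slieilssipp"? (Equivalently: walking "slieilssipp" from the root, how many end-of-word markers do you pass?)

1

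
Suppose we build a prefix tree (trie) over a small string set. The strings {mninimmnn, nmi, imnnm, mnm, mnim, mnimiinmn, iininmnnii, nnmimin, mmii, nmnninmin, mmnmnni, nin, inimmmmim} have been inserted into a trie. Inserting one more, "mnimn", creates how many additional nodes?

1

The longest prefix of "mnimn" already in the trie is "mnim" (length 4).
Each of the 1 remaining characters creates one node.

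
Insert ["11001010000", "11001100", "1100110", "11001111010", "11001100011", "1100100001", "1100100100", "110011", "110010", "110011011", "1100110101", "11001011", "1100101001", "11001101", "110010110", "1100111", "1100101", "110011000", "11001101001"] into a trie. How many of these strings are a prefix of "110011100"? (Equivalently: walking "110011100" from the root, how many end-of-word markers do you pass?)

2

Walk "110011100" from the root; an end-of-word marker is hit whenever a stored word is a prefix of "110011100".
Prefixes of the query that are stored words: "110011", "1100111"
Count: 2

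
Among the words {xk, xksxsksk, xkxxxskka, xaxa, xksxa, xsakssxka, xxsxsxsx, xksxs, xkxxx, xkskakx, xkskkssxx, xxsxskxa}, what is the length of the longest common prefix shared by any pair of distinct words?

Look for the deepest trie node that still has at least two words in its subtree.
e.g. "xksxs" and "xksxsksk" share the prefix "xksxs" of length 5; no pair shares a longer one.
Longest shared-prefix length: 5

5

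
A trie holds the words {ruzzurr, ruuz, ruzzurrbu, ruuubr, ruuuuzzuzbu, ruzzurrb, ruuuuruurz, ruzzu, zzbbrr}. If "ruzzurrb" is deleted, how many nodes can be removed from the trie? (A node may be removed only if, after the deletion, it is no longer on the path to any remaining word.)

0

A node on "ruzzurrb"'s path can go only if nothing else ends at it or branches off below it.
Every node on "ruzzurrb" is still needed (e.g. by "ruzzurrbu"), so nothing is freed.
Nodes removed: 0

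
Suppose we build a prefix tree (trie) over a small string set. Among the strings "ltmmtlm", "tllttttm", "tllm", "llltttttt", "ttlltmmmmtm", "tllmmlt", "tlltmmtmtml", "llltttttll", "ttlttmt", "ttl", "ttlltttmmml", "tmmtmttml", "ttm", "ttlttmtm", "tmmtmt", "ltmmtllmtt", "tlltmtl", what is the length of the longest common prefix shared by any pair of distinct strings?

8

The deepest shared node is where two words last agree before diverging.
"llltttttll" and "llltttttt" agree on "lllttttt" (8 characters) before diverging; nothing deeper is shared.
Longest shared-prefix length: 8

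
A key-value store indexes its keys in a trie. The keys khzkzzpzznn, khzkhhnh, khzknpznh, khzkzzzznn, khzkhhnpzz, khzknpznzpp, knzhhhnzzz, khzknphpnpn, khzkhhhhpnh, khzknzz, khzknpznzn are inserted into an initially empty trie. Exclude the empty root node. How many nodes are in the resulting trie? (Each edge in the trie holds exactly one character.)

52

Count nodes per top-level branch (shared prefixes stored once):
  'k'-branch (khzkhhhhpnh, khzkhhnh, khzkhhnpzz, khzknphpnpn, khzknpznh, khzknpznzn, khzknpznzpp, khzknzz, khzkzzpzznn, khzkzzzznn, knzhhhnzzz): 52 nodes
Sum: 52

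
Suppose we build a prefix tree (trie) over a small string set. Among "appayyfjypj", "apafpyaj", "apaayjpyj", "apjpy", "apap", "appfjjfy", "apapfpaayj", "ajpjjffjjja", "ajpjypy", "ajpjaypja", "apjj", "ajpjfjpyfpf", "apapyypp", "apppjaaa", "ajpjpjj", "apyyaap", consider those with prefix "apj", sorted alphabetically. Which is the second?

apjpy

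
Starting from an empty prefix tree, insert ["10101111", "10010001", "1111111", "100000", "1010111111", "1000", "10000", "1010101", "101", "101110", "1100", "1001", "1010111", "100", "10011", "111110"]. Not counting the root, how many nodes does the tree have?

Trie structure (* marks end of a word):
(root)
└─ 1
   ├─ 0
   │  ├─ 0 *
   │  │  ├─ 0 *
   │  │  │  └─ 0 *
   │  │  │     └─ 0 *
   │  │  └─ 1 *
   │  │     ├─ 0
   │  │     │  └─ 0
   │  │     │     └─ 0
   │  │     │        └─ 1 *
   │  │     └─ 1 *
   │  └─ 1 *
   │     ├─ 0
   │     │  └─ 1
   │     │     ├─ 0
   │     │     │  └─ 1 *
   │     │     └─ 1
   │     │        └─ 1 *
   │     │           └─ 1 *
   │     │              └─ 1
   │     │                 └─ 1 *
   │     └─ 1
   │        └─ 1
   │           └─ 0 *
   └─ 1
      ├─ 0
      │  └─ 0 *
      └─ 1
         └─ 1
            └─ 1
               ├─ 0 *
               └─ 1
                  └─ 1 *
Counting every labelled node above: 34.

34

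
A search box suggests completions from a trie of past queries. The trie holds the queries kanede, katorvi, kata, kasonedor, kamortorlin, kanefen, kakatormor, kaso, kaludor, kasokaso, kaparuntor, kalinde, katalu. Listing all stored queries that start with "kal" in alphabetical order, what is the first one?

kalinde

Words with prefix "kal", in lexicographic order: "kalinde", "kaludor"
The 1st is kalinde.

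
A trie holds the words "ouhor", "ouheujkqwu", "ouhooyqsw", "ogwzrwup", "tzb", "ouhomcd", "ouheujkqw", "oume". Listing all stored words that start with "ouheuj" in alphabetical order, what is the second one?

ouheujkqwu

Filter for "ouheuj…" and sort: "ouheujkqw", "ouheujkqwu"
The 2nd is ouheujkqwu.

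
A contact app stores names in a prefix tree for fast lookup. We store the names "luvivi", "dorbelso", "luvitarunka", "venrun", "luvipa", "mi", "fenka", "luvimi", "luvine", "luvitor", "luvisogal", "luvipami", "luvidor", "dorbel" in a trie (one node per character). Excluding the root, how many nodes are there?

Trace insertions, counting only characters that open a new branch:
  "luvivi" → 6 new (l, u, v, i, v, i)
  "dorbelso" → 8 new (d, o, r, b, e, l, s, o)
  "luvitarunka" → prefix "luvi" already present; 7 new (t, a, r, u, n, k, a)
  "venrun" → 6 new (v, e, n, r, u, n)
  "luvipa" → prefix "luvi" already present; 2 new (p, a)
  "mi" → 2 new (m, i)
  "fenka" → 5 new (f, e, n, k, a)
  "luvimi" → prefix "luvi" already present; 2 new (m, i)
  "luvine" → prefix "luvi" already present; 2 new (n, e)
  "luvitor" → prefix "luvit" already present; 2 new (o, r)
  "luvisogal" → prefix "luvi" already present; 5 new (s, o, g, a, l)
  "luvipami" → prefix "luvipa" already present; 2 new (m, i)
  "luvidor" → prefix "luvi" already present; 3 new (d, o, r)
  "dorbel" → prefix "dorbel" already present; 0 new (none)
Total nodes = 6 + 8 + 7 + 6 + 2 + 2 + 5 + 2 + 2 + 2 + 5 + 2 + 3 + 0 = 52

52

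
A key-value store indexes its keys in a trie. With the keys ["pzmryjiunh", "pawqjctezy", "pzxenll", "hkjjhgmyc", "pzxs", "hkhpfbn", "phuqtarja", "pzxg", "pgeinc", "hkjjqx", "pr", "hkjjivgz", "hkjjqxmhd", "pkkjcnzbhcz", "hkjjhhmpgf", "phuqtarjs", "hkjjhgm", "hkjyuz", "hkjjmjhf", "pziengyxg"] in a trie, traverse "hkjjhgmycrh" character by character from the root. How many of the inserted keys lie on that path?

2

Walk "hkjjhgmycrh" from the root; an end-of-word marker is hit whenever a stored word is a prefix of "hkjjhgmycrh".
Prefixes of the query that are stored words: "hkjjhgm", "hkjjhgmyc"
Count: 2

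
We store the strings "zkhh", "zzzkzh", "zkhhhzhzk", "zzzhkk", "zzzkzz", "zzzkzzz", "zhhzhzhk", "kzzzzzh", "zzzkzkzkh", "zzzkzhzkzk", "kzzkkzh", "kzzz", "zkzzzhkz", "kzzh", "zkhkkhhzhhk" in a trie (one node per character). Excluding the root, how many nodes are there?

Count nodes per top-level branch (shared prefixes stored once):
  'k'-branch (kzzh, kzzkkzh, kzzz, kzzzzzh): 12 nodes
  'z'-branch (zhhzhzhk, zkhh, zkhhhzhzk, zkhkkhhzhhk, zkzzzhkz, zzzhkk, zzzkzh, zzzkzhzkzk, zzzkzkzkh, zzzkzz, zzzkzzz): 48 nodes
Sum: 60

60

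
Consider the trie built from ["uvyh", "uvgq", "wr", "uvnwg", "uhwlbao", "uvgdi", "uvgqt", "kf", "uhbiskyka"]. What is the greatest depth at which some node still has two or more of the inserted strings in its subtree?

The deepest shared node is where two words last agree before diverging.
"uvgq" and "uvgqt" agree on "uvgq" (4 characters) before diverging; nothing deeper is shared.
Longest shared-prefix length: 4

4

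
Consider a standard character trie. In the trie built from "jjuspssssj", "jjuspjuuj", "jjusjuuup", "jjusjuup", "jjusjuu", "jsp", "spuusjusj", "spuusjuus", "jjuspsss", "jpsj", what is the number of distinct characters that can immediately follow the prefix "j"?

Walk "j" from the root, arriving at one node.
Characters that immediately follow "j" among the stored strings: {j, p, s}.
That node has 3 child edges.

3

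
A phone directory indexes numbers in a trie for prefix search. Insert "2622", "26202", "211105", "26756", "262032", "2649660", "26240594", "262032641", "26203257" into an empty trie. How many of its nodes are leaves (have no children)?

8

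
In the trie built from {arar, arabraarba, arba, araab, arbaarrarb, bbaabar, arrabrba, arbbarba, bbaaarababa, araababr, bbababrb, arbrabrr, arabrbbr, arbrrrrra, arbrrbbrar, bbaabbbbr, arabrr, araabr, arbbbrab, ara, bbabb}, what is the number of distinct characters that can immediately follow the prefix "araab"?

Walk "araab" from the root, arriving at one node.
Distinct next characters after "araab": a, r.
That node has 2 child edges.

2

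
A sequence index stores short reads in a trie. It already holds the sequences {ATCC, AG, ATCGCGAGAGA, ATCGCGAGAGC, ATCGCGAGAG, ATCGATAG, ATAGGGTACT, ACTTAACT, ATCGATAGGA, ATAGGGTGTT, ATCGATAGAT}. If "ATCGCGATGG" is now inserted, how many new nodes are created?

The longest prefix of "ATCGCGATGG" already in the trie is "ATCGCGA" (length 7).
New nodes needed: |"ATCGCGATGG"| − 7 = 10 − 7 = 3.

3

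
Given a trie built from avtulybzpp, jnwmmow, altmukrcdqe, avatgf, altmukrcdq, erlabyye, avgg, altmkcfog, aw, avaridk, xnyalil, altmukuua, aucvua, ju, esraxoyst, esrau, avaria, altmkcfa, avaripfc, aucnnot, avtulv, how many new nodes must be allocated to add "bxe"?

3

No existing word starts with "b", so every character of "bxe" needs a new node.
3 − 0 = 3 new nodes.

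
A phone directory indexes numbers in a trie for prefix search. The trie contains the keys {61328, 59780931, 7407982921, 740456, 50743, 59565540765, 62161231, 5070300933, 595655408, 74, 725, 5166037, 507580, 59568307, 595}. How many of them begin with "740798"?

Traverse to the node for "740798", then collect every word in that subtree.
Words under "740798": 7407982921
Count: 1

1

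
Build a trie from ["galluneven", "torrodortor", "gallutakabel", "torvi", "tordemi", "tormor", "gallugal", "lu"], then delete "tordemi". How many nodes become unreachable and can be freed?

A node on "tordemi"'s path can go only if nothing else ends at it or branches off below it.
The suffix "demi" (4 nodes) is used only by "tordemi"; the node for "tor" still has the child "r", so pruning stops there.
Nodes removed: 4

4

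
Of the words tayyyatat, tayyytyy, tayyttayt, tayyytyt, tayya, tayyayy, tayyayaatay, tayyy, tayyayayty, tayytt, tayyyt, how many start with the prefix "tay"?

Filter for entries beginning with "tay":
Matches: "tayya", "tayyayaatay", "tayyayayty", "tayyayy", "tayytt", "tayyttayt", "tayyy", "tayyyatat", "tayyyt", "tayyytyt", "tayyytyy"
Count: 11

11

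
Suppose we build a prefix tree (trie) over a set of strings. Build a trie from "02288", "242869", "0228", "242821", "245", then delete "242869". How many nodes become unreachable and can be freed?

2

A node on "242869"'s path can go only if nothing else ends at it or branches off below it.
The suffix "69" (2 nodes) is used only by "242869"; the node for "2428" still has the child "2", so pruning stops there.
Nodes removed: 2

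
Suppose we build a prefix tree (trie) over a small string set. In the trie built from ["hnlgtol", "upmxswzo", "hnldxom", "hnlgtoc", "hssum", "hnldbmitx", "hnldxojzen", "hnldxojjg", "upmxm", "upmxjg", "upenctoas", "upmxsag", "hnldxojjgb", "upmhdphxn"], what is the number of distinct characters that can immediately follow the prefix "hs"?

1

Follow the path "hs" to its node, then look at its outgoing edges.
Distinct next characters after "hs": s.
That node has 1 child edge.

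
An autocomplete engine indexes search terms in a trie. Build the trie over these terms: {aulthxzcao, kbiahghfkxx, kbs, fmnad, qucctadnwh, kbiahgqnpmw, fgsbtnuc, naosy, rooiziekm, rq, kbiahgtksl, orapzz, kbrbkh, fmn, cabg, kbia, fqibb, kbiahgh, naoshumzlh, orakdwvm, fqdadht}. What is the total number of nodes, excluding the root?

Insert word by word; a character creates a node only if that edge doesn't already exist:
  "aulthxzcao" → 10 new (a, u, l, t, h, x, z, c, a, o)
  "kbiahghfkxx" → 11 new (k, b, i, a, h, g, h, f, k, x, x)
  "kbs" → prefix "kb" already present; 1 new (s)
  "fmnad" → 5 new (f, m, n, a, d)
  "qucctadnwh" → 10 new (q, u, c, c, t, a, d, n, w, h)
  "kbiahgqnpmw" → prefix "kbiahg" already present; 5 new (q, n, p, m, w)
  "fgsbtnuc" → prefix "f" already present; 7 new (g, s, b, t, n, u, c)
  "naosy" → 5 new (n, a, o, s, y)
  "rooiziekm" → 9 new (r, o, o, i, z, i, e, k, m)
  "rq" → prefix "r" already present; 1 new (q)
  "kbiahgtksl" → prefix "kbiahg" already present; 4 new (t, k, s, l)
  "orapzz" → 6 new (o, r, a, p, z, z)
  "kbrbkh" → prefix "kb" already present; 4 new (r, b, k, h)
  "fmn" → prefix "fmn" already present; 0 new (none)
  "cabg" → 4 new (c, a, b, g)
  "kbia" → prefix "kbia" already present; 0 new (none)
  "fqibb" → prefix "f" already present; 4 new (q, i, b, b)
  "kbiahgh" → prefix "kbiahgh" already present; 0 new (none)
  "naoshumzlh" → prefix "naos" already present; 6 new (h, u, m, z, l, h)
  "orakdwvm" → prefix "ora" already present; 5 new (k, d, w, v, m)
  "fqdadht" → prefix "fq" already present; 5 new (d, a, d, h, t)
Total nodes = 10 + 11 + 1 + 5 + 10 + 5 + 7 + 5 + 9 + 1 + 4 + 6 + 4 + 0 + 4 + 0 + 4 + 0 + 6 + 5 + 5 = 102

102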